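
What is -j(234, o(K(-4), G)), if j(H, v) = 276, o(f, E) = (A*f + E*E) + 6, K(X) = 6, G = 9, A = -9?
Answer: -276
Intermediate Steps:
o(f, E) = 6 + E² - 9*f (o(f, E) = (-9*f + E*E) + 6 = (-9*f + E²) + 6 = (E² - 9*f) + 6 = 6 + E² - 9*f)
-j(234, o(K(-4), G)) = -1*276 = -276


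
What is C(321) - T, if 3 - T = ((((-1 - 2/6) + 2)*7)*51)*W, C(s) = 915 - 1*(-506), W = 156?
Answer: 38546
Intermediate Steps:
C(s) = 1421 (C(s) = 915 + 506 = 1421)
T = -37125 (T = 3 - (((-1 - 2/6) + 2)*7)*51*156 = 3 - (((-1 - 2*⅙) + 2)*7)*51*156 = 3 - (((-1 - ⅓) + 2)*7)*51*156 = 3 - ((-4/3 + 2)*7)*51*156 = 3 - ((⅔)*7)*51*156 = 3 - (14/3)*51*156 = 3 - 238*156 = 3 - 1*37128 = 3 - 37128 = -37125)
C(321) - T = 1421 - 1*(-37125) = 1421 + 37125 = 38546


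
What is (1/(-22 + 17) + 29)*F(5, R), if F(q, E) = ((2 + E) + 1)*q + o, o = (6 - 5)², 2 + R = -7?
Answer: -4176/5 ≈ -835.20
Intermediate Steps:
R = -9 (R = -2 - 7 = -9)
o = 1 (o = 1² = 1)
F(q, E) = 1 + q*(3 + E) (F(q, E) = ((2 + E) + 1)*q + 1 = (3 + E)*q + 1 = q*(3 + E) + 1 = 1 + q*(3 + E))
(1/(-22 + 17) + 29)*F(5, R) = (1/(-22 + 17) + 29)*(1 + 3*5 - 9*5) = (1/(-5) + 29)*(1 + 15 - 45) = (-⅕ + 29)*(-29) = (144/5)*(-29) = -4176/5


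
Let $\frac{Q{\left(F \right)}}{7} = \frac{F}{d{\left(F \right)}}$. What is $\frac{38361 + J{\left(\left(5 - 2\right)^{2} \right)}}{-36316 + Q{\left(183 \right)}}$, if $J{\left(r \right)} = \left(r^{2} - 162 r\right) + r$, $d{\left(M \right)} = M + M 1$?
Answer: $- \frac{73986}{72625} \approx -1.0187$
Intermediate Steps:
$d{\left(M \right)} = 2 M$ ($d{\left(M \right)} = M + M = 2 M$)
$Q{\left(F \right)} = \frac{7}{2}$ ($Q{\left(F \right)} = 7 \frac{F}{2 F} = 7 F \frac{1}{2 F} = 7 \cdot \frac{1}{2} = \frac{7}{2}$)
$J{\left(r \right)} = r^{2} - 161 r$
$\frac{38361 + J{\left(\left(5 - 2\right)^{2} \right)}}{-36316 + Q{\left(183 \right)}} = \frac{38361 + \left(5 - 2\right)^{2} \left(-161 + \left(5 - 2\right)^{2}\right)}{-36316 + \frac{7}{2}} = \frac{38361 + 3^{2} \left(-161 + 3^{2}\right)}{- \frac{72625}{2}} = \left(38361 + 9 \left(-161 + 9\right)\right) \left(- \frac{2}{72625}\right) = \left(38361 + 9 \left(-152\right)\right) \left(- \frac{2}{72625}\right) = \left(38361 - 1368\right) \left(- \frac{2}{72625}\right) = 36993 \left(- \frac{2}{72625}\right) = - \frac{73986}{72625}$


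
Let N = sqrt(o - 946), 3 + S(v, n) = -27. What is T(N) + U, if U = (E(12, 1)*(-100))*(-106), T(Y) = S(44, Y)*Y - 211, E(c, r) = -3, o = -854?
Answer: -32011 - 900*I*sqrt(2) ≈ -32011.0 - 1272.8*I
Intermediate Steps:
S(v, n) = -30 (S(v, n) = -3 - 27 = -30)
N = 30*I*sqrt(2) (N = sqrt(-854 - 946) = sqrt(-1800) = 30*I*sqrt(2) ≈ 42.426*I)
T(Y) = -211 - 30*Y (T(Y) = -30*Y - 211 = -211 - 30*Y)
U = -31800 (U = -3*(-100)*(-106) = 300*(-106) = -31800)
T(N) + U = (-211 - 900*I*sqrt(2)) - 31800 = -32011 - 900*I*sqrt(2)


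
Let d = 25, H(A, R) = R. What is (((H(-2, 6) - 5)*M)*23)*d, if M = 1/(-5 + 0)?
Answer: -115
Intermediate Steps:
M = -1/5 (M = 1/(-5) = -1/5 ≈ -0.20000)
(((H(-2, 6) - 5)*M)*23)*d = (((6 - 5)*(-1/5))*23)*25 = ((1*(-1/5))*23)*25 = -1/5*23*25 = -23/5*25 = -115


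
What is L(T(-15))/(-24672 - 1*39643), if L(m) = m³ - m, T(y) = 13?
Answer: -2184/64315 ≈ -0.033958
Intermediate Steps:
L(T(-15))/(-24672 - 1*39643) = (13³ - 1*13)/(-24672 - 1*39643) = (2197 - 13)/(-24672 - 39643) = 2184/(-64315) = 2184*(-1/64315) = -2184/64315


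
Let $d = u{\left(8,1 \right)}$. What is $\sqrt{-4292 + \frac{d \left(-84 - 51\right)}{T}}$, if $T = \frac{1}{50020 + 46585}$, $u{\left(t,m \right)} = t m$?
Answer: $62 i \sqrt{27143} \approx 10215.0 i$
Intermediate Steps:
$u{\left(t,m \right)} = m t$
$d = 8$ ($d = 1 \cdot 8 = 8$)
$T = \frac{1}{96605} \approx 1.0351 \cdot 10^{-5}$
$\sqrt{-4292 + \frac{d \left(-84 - 51\right)}{T}} = \sqrt{-4292 + 8 \left(-84 - 51\right) \frac{1}{\frac{1}{96605}}} = \sqrt{-4292 + 8 \left(-135\right) 96605} = \sqrt{-4292 - 104333400} = \sqrt{-104337692} = 62 i \sqrt{27143}$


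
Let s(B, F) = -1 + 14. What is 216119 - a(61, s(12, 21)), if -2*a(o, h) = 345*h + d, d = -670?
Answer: 436053/2 ≈ 2.1803e+5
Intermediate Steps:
s(B, F) = 13
a(o, h) = 335 - 345*h/2 (a(o, h) = -(345*h - 670)/2 = -(-670 + 345*h)/2 = 335 - 345*h/2)
216119 - a(61, s(12, 21)) = 216119 - (335 - 345/2*13) = 216119 - (335 - 4485/2) = 216119 - 1*(-3815/2) = 216119 + 3815/2 = 436053/2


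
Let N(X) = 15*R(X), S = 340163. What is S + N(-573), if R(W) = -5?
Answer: 340088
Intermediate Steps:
N(X) = -75 (N(X) = 15*(-5) = -75)
S + N(-573) = 340163 - 75 = 340088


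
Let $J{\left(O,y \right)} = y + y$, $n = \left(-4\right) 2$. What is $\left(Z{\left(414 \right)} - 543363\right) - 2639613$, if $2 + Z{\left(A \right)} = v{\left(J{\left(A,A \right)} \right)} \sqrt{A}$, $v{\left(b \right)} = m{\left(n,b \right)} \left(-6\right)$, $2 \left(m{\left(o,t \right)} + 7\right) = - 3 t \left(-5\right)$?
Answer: $-3182978 - 111654 \sqrt{46} \approx -3.9403 \cdot 10^{6}$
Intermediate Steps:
$n = -8$
$m{\left(o,t \right)} = -7 + \frac{15 t}{2}$ ($m{\left(o,t \right)} = -7 + \frac{- 3 t \left(-5\right)}{2} = -7 + \frac{15 t}{2}$)
$J{\left(O,y \right)} = 2 y$
$v{\left(b \right)} = 42 - 45 b$ ($v{\left(b \right)} = \left(-7 + \frac{15 b}{2}\right) \left(-6\right) = 42 - 45 b$)
$Z{\left(A \right)} = -2 + \sqrt{A} \left(42 - 90 A\right)$ ($Z{\left(A \right)} = -2 + \left(42 - 45 \cdot 2 A\right) \sqrt{A} = -2 + \left(42 - 90 A\right) \sqrt{A} = -2 + \sqrt{A} \left(42 - 90 A\right)$)
$\left(Z{\left(414 \right)} - 543363\right) - 2639613 = \left(\left(-2 + 6 \sqrt{414} \left(7 - 6210\right)\right) - 543363\right) - 2639613 = \left(\left(-2 + 6 \cdot 3 \sqrt{46} \left(7 - 6210\right)\right) - 543363\right) - 2639613 = \left(\left(-2 + 6 \cdot 3 \sqrt{46} \left(-6203\right)\right) - 543363\right) - 2639613 = \left(\left(-2 - 111654 \sqrt{46}\right) - 543363\right) - 2639613 = \left(-543365 - 111654 \sqrt{46}\right) - 2639613 = -3182978 - 111654 \sqrt{46}$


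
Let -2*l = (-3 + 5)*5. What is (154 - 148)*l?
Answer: -30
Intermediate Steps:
l = -5 (l = -(-3 + 5)*5/2 = -5 ≈ -5.0000)
(154 - 148)*l = (154 - 148)*(-5) = 6*(-5) = -30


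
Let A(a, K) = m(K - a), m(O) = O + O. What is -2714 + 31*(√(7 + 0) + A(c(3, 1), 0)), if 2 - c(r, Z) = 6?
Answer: -2466 + 31*√7 ≈ -2384.0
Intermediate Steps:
c(r, Z) = -4 (c(r, Z) = 2 - 1*6 = 2 - 6 = -4)
m(O) = 2*O
A(a, K) = -2*a + 2*K (A(a, K) = 2*(K - a) = -2*a + 2*K)
-2714 + 31*(√(7 + 0) + A(c(3, 1), 0)) = -2714 + 31*(√(7 + 0) + (-2*(-4) + 2*0)) = -2714 + 31*(√7 + (8 + 0)) = -2714 + 31*(√7 + 8) = -2714 + 31*(8 + √7) = -2714 + (248 + 31*√7) = -2466 + 31*√7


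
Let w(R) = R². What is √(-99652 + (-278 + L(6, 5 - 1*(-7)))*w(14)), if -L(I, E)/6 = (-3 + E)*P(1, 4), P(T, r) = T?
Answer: 2*I*√41181 ≈ 405.86*I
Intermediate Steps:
L(I, E) = 18 - 6*E (L(I, E) = -6*(-3 + E) = 18 - 6*E)
√(-99652 + (-278 + L(6, 5 - 1*(-7)))*w(14)) = √(-99652 + (-278 + (18 - 6*(5 - 1*(-7))))*14²) = √(-99652 + (-278 + (18 - 6*(5 + 7)))*196) = √(-99652 + (-278 + (18 - 6*12))*196) = √(-99652 + (-278 + (18 - 72))*196) = √(-99652 + (-278 - 54)*196) = √(-99652 - 332*196) = √(-99652 - 65072) = √(-164724) = 2*I*√41181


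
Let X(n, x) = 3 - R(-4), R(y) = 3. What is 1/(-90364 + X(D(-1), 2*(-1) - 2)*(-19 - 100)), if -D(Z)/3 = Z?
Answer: -1/90364 ≈ -1.1066e-5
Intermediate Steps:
D(Z) = -3*Z
X(n, x) = 0 (X(n, x) = 3 - 1*3 = 3 - 3 = 0)
1/(-90364 + X(D(-1), 2*(-1) - 2)*(-19 - 100)) = 1/(-90364 + 0*(-19 - 100)) = 1/(-90364 + 0*(-119)) = 1/(-90364 + 0) = 1/(-90364) = -1/90364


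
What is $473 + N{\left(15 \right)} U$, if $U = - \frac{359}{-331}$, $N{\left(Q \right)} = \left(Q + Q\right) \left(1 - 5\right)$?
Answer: $\frac{113483}{331} \approx 342.85$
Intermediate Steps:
$N{\left(Q \right)} = - 8 Q$ ($N{\left(Q \right)} = 2 Q \left(-4\right) = - 8 Q$)
$U = \frac{359}{331}$ ($U = \left(-359\right) \left(- \frac{1}{331}\right) = \frac{359}{331} \approx 1.0846$)
$473 + N{\left(15 \right)} U = 473 + \left(-8\right) 15 \cdot \frac{359}{331} = 473 - \frac{43080}{331} = \frac{113483}{331}$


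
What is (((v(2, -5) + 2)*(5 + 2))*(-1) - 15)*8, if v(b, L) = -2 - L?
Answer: -400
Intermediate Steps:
(((v(2, -5) + 2)*(5 + 2))*(-1) - 15)*8 = ((((-2 - 1*(-5)) + 2)*(5 + 2))*(-1) - 15)*8 = ((((-2 + 5) + 2)*7)*(-1) - 15)*8 = (((3 + 2)*7)*(-1) - 15)*8 = ((5*7)*(-1) - 15)*8 = (35*(-1) - 15)*8 = (-35 - 15)*8 = -50*8 = -400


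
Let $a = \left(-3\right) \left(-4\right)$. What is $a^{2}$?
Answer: $144$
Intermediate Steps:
$a = 12$
$a^{2} = 12^{2} = 144$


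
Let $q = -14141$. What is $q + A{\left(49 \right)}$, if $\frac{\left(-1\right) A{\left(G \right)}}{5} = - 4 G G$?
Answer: $33879$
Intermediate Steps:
$A{\left(G \right)} = 20 G^{2}$ ($A{\left(G \right)} = - 5 - 4 G G = - 5 \left(- 4 G^{2}\right) = 20 G^{2}$)
$q + A{\left(49 \right)} = -14141 + 20 \cdot 49^{2} = -14141 + 20 \cdot 2401 = -14141 + 48020 = 33879$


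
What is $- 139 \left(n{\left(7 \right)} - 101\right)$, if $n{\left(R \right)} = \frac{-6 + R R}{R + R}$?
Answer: $\frac{190569}{14} \approx 13612.0$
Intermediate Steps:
$n{\left(R \right)} = \frac{-6 + R^{2}}{2 R}$
$- 139 \left(n{\left(7 \right)} - 101\right) = - 139 \left(\left(\frac{1}{2} \cdot 7 - \frac{3}{7}\right) - 101\right) = - 139 \left(\left(\frac{7}{2} - \frac{3}{7}\right) - 101\right) = - 139 \left(\frac{43}{14} - 101\right) = \left(-139\right) \left(- \frac{1371}{14}\right) = \frac{190569}{14}$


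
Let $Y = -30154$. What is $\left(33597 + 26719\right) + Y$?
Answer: $30162$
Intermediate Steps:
$\left(33597 + 26719\right) + Y = \left(33597 + 26719\right) - 30154 = 60316 - 30154 = 30162$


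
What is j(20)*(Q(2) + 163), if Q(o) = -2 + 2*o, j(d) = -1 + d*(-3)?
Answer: -10065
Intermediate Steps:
j(d) = -1 - 3*d
j(20)*(Q(2) + 163) = (-1 - 3*20)*((-2 + 2*2) + 163) = (-1 - 60)*((-2 + 4) + 163) = -61*(2 + 163) = -61*165 = -10065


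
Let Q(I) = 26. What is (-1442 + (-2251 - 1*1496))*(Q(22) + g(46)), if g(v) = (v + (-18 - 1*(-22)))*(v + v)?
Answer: -24004314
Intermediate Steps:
g(v) = 2*v*(4 + v) (g(v) = (v + (-18 + 22))*(2*v) = (v + 4)*(2*v) = (4 + v)*(2*v) = 2*v*(4 + v))
(-1442 + (-2251 - 1*1496))*(Q(22) + g(46)) = (-1442 + (-2251 - 1*1496))*(26 + 2*46*(4 + 46)) = (-1442 + (-2251 - 1496))*(26 + 2*46*50) = (-1442 - 3747)*(26 + 4600) = -5189*4626 = -24004314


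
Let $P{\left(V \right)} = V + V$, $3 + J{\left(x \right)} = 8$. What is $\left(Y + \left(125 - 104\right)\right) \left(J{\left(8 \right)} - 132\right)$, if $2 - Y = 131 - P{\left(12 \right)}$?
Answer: $10668$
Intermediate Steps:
$J{\left(x \right)} = 5$ ($J{\left(x \right)} = -3 + 8 = 5$)
$P{\left(V \right)} = 2 V$
$Y = -105$ ($Y = 2 - \left(131 - 2 \cdot 12\right) = 2 - \left(131 - 24\right) = 2 - 107 = -105$)
$\left(Y + \left(125 - 104\right)\right) \left(J{\left(8 \right)} - 132\right) = \left(-105 + \left(125 - 104\right)\right) \left(5 - 132\right) = \left(-105 + 21\right) \left(-127\right) = \left(-84\right) \left(-127\right) = 10668$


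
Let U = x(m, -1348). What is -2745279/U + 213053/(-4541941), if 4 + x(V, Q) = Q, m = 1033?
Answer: 12468607198883/6140704232 ≈ 2030.5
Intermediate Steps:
x(V, Q) = -4 + Q
U = -1352 (U = -4 - 1348 = -1352)
-2745279/U + 213053/(-4541941) = -2745279/(-1352) + 213053/(-4541941) = -2745279*(-1/1352) + 213053*(-1/4541941) = 2745279/1352 - 213053/4541941 = 12468607198883/6140704232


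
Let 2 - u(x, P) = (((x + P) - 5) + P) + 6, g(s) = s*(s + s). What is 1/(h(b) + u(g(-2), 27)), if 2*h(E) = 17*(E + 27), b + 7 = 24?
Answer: 1/313 ≈ 0.0031949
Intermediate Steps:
b = 17 (b = -7 + 24 = 17)
g(s) = 2*s**2 (g(s) = s*(2*s) = 2*s**2)
h(E) = 459/2 + 17*E/2 (h(E) = (17*(E + 27))/2 = (17*(27 + E))/2 = (459 + 17*E)/2 = 459/2 + 17*E/2)
u(x, P) = 1 - x - 2*P (u(x, P) = 2 - ((((x + P) - 5) + P) + 6) = 2 - ((((P + x) - 5) + P) + 6) = 2 - (((-5 + P + x) + P) + 6) = 2 - ((-5 + x + 2*P) + 6) = 2 - (1 + x + 2*P) = 2 + (-1 - x - 2*P) = 1 - x - 2*P)
1/(h(b) + u(g(-2), 27)) = 1/((459/2 + (17/2)*17) + (1 - 2*(-2)**2 - 2*27)) = 1/((459/2 + 289/2) + (1 - 2*4 - 54)) = 1/(374 + (1 - 1*8 - 54)) = 1/(374 + (1 - 8 - 54)) = 1/(374 - 61) = 1/313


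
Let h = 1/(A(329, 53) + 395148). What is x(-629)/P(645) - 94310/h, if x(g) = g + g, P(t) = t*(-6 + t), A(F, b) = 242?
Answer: -15368942961590758/412155 ≈ -3.7289e+10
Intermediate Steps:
x(g) = 2*g
h = 1/395390 (h = 1/(242 + 395148) = 1/395390 ≈ 2.5291e-6)
x(-629)/P(645) - 94310/h = (2*(-629))/((645*(-6 + 645))) - 94310/1/395390 = -1258/(645*639) - 94310*395390 = -1258/412155 - 37289230900 = -15368942961590758/412155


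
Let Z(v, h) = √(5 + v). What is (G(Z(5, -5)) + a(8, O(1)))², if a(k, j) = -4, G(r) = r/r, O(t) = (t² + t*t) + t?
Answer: 9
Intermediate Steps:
O(t) = t + 2*t² (O(t) = (t² + t²) + t = 2*t² + t = t + 2*t²)
G(r) = 1
(G(Z(5, -5)) + a(8, O(1)))² = (1 - 4)² = (-3)² = 9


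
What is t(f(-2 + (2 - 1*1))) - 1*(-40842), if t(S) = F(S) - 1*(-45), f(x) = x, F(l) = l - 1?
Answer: 40885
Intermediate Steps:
F(l) = -1 + l
t(S) = 44 + S (t(S) = (-1 + S) - 1*(-45) = (-1 + S) + 45 = 44 + S)
t(f(-2 + (2 - 1*1))) - 1*(-40842) = (44 + (-2 + (2 - 1*1))) - 1*(-40842) = (44 + (-2 + (2 - 1))) + 40842 = (44 + (-2 + 1)) + 40842 = (44 - 1) + 40842 = 43 + 40842 = 40885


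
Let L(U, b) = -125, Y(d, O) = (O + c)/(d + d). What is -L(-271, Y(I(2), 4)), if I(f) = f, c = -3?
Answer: 125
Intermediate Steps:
Y(d, O) = (-3 + O)/(2*d) (Y(d, O) = (O - 3)/(d + d) = (-3 + O)/((2*d)) = (-3 + O)*(1/(2*d)) = (-3 + O)/(2*d))
-L(-271, Y(I(2), 4)) = -1*(-125) = 125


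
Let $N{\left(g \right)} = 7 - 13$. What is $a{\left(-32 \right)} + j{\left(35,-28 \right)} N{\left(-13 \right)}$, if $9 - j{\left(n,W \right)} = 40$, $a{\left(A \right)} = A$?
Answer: $154$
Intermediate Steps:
$N{\left(g \right)} = -6$
$j{\left(n,W \right)} = -31$ ($j{\left(n,W \right)} = 9 - 40 = -31$)
$a{\left(-32 \right)} + j{\left(35,-28 \right)} N{\left(-13 \right)} = -32 - -186 = -32 + 186 = 154$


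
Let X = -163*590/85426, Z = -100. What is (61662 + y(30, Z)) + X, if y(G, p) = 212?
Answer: 2642776077/42713 ≈ 61873.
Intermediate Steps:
X = -48085/42713 (X = -96170*1/85426 = -48085/42713 ≈ -1.1258)
(61662 + y(30, Z)) + X = (61662 + 212) - 48085/42713 = 61874 - 48085/42713 = 2642776077/42713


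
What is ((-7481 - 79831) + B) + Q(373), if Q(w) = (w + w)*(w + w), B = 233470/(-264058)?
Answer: 61948418181/132029 ≈ 4.6920e+5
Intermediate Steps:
B = -116735/132029 (B = 233470*(-1/264058) = -116735/132029 ≈ -0.88416)
Q(w) = 4*w² (Q(w) = (2*w)*(2*w) = 4*w²)
((-7481 - 79831) + B) + Q(373) = ((-7481 - 79831) - 116735/132029) + 4*373² = (-87312 - 116735/132029) + 4*139129 = -11527832783/132029 + 556516 = 61948418181/132029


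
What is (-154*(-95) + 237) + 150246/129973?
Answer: 1932458837/129973 ≈ 14868.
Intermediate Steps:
(-154*(-95) + 237) + 150246/129973 = (14630 + 237) + 150246*(1/129973) = 14867 + 150246/129973 = 1932458837/129973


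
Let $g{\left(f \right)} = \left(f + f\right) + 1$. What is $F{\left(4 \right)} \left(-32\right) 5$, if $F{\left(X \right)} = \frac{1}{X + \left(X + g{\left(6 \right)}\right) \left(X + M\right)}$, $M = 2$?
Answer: $- \frac{80}{53} \approx -1.5094$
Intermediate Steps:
$g{\left(f \right)} = 1 + 2 f$ ($g{\left(f \right)} = 2 f + 1 = 1 + 2 f$)
$F{\left(X \right)} = \frac{1}{X + \left(2 + X\right) \left(13 + X\right)}$ ($F{\left(X \right)} = \frac{1}{X + \left(X + \left(1 + 2 \cdot 6\right)\right) \left(X + 2\right)} = \frac{1}{X + \left(X + \left(1 + 12\right)\right) \left(2 + X\right)} = \frac{1}{X + \left(X + 13\right) \left(2 + X\right)} = \frac{1}{X + \left(13 + X\right) \left(2 + X\right)} = \frac{1}{X + \left(2 + X\right) \left(13 + X\right)}$)
$F{\left(4 \right)} \left(-32\right) 5 = \frac{1}{26 + 4^{2} + 16 \cdot 4} \left(-32\right) 5 = \frac{1}{26 + 16 + 64} \left(-32\right) 5 = \frac{1}{106} \left(-32\right) 5 = \left(- \frac{16}{53}\right) 5 = - \frac{80}{53}$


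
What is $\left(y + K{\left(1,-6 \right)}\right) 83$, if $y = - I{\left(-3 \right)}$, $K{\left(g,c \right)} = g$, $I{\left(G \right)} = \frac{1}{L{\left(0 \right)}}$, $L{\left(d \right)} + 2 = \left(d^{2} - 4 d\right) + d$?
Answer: $\frac{249}{2} \approx 124.5$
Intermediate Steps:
$L{\left(d \right)} = -2 + d^{2} - 3 d$ ($L{\left(d \right)} = -2 + \left(\left(d^{2} - 4 d\right) + d\right) = -2 + \left(d^{2} - 3 d\right) = -2 + d^{2} - 3 d$)
$I{\left(G \right)} = - \frac{1}{2}$ ($I{\left(G \right)} = \frac{1}{-2 + 0^{2} - 0} = \frac{1}{-2 + 0 + 0} = \frac{1}{-2} = - \frac{1}{2}$)
$y = \frac{1}{2}$ ($y = \left(-1\right) \left(- \frac{1}{2}\right) = \frac{1}{2} \approx 0.5$)
$\left(y + K{\left(1,-6 \right)}\right) 83 = \left(\frac{1}{2} + 1\right) 83 = \frac{3}{2} \cdot 83 = \frac{249}{2}$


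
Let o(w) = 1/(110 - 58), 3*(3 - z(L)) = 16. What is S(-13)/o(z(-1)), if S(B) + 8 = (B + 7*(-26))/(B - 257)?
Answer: -3406/9 ≈ -378.44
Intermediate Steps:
z(L) = -7/3 (z(L) = 3 - 1/3*16 = 3 - 16/3 = -7/3)
o(w) = 1/52
S(B) = -8 + (-182 + B)/(-257 + B) (S(B) = -8 + (B + 7*(-26))/(B - 257) = -8 + (B - 182)/(-257 + B) = -8 + (-182 + B)/(-257 + B))
S(-13)/o(z(-1)) = ((1874 - 7*(-13))/(-257 - 13))/(1/52) = ((1874 + 91)/(-270))*52 = -1/270*1965*52 = -131/18*52 = -3406/9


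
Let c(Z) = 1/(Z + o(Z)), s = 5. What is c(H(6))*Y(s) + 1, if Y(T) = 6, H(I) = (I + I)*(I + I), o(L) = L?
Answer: 49/48 ≈ 1.0208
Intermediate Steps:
H(I) = 4*I**2 (H(I) = (2*I)*(2*I) = 4*I**2)
c(Z) = 1/(2*Z) (c(Z) = 1/(Z + Z) = 1/(2*Z))
c(H(6))*Y(s) + 1 = (1/(2*((4*6**2))))*6 + 1 = (1/(2*((4*36))))*6 + 1 = ((1/2)/144)*6 + 1 = ((1/2)*(1/144))*6 + 1 = (1/288)*6 + 1 = 1/48 + 1 = 49/48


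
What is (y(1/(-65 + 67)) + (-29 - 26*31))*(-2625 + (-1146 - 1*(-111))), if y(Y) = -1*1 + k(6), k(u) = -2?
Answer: 3067080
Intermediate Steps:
y(Y) = -3 (y(Y) = -1*1 - 2 = -1 - 2 = -3)
(y(1/(-65 + 67)) + (-29 - 26*31))*(-2625 + (-1146 - 1*(-111))) = (-3 + (-29 - 26*31))*(-2625 + (-1146 - 1*(-111))) = (-3 + (-29 - 806))*(-2625 + (-1146 + 111)) = (-3 - 835)*(-2625 - 1035) = -838*(-3660) = 3067080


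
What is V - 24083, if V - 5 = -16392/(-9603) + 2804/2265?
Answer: -19394503234/805585 ≈ -24075.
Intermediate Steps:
V = 6400321/805585 (V = 5 + (-16392/(-9603) + 2804/2265) = 5 + (-16392*(-1/9603) + 2804*(1/2265)) = 5 + (5464/3201 + 2804/2265) = 5 + 2372396/805585 = 6400321/805585 ≈ 7.9449)
V - 24083 = 6400321/805585 - 24083 = -19394503234/805585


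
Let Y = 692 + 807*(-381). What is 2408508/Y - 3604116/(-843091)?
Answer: -924938732328/258639241525 ≈ -3.5762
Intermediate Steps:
Y = -306775 (Y = 692 - 307467 = -306775)
2408508/Y - 3604116/(-843091) = 2408508/(-306775) - 3604116/(-843091) = 2408508*(-1/306775) - 3604116*(-1/843091) = -2408508/306775 + 3604116/843091 = -924938732328/258639241525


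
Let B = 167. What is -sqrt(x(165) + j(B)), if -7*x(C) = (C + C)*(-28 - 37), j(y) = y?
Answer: -sqrt(158333)/7 ≈ -56.844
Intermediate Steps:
x(C) = 130*C/7 (x(C) = -(C + C)*(-28 - 37)/7 = -2*C*(-65)/7 = -(-130)*C/7 = 130*C/7)
-sqrt(x(165) + j(B)) = -sqrt((130/7)*165 + 167) = -sqrt(21450/7 + 167) = -sqrt(22619/7) = -sqrt(158333)/7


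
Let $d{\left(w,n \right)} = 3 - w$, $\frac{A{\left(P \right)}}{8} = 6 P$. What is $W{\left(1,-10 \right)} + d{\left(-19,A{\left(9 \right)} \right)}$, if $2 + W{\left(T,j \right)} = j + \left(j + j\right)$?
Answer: $-10$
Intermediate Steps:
$A{\left(P \right)} = 48 P$ ($A{\left(P \right)} = 8 \cdot 6 P = 48 P$)
$W{\left(T,j \right)} = -2 + 3 j$ ($W{\left(T,j \right)} = -2 + \left(j + \left(j + j\right)\right) = -2 + \left(j + 2 j\right) = -2 + 3 j$)
$W{\left(1,-10 \right)} + d{\left(-19,A{\left(9 \right)} \right)} = \left(-2 + 3 \left(-10\right)\right) + \left(3 - -19\right) = \left(-2 - 30\right) + \left(3 + 19\right) = -32 + 22 = -10$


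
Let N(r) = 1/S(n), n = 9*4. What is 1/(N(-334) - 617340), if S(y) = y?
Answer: -36/22224239 ≈ -1.6199e-6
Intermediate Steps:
n = 36
N(r) = 1/36
1/(N(-334) - 617340) = 1/(1/36 - 617340) = 1/(-22224239/36) = -36/22224239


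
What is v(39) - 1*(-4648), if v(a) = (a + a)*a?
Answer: 7690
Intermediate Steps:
v(a) = 2*a**2 (v(a) = (2*a)*a = 2*a**2)
v(39) - 1*(-4648) = 2*39**2 - 1*(-4648) = 2*1521 + 4648 = 3042 + 4648 = 7690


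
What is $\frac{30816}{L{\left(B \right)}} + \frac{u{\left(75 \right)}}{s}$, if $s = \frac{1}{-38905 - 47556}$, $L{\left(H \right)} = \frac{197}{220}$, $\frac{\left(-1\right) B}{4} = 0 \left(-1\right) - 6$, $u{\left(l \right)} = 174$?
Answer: $- \frac{2956930638}{197} \approx -1.501 \cdot 10^{7}$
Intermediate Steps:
$B = 24$ ($B = - 4 \left(0 \left(-1\right) - 6\right) = - 4 \left(0 - 6\right) = \left(-4\right) \left(-6\right) = 24$)
$L{\left(H \right)} = \frac{197}{220}$ ($L{\left(H \right)} = 197 \cdot \frac{1}{220} = \frac{197}{220}$)
$s = - \frac{1}{86461}$ ($s = \frac{1}{-86461} = - \frac{1}{86461} \approx -1.1566 \cdot 10^{-5}$)
$\frac{30816}{L{\left(B \right)}} + \frac{u{\left(75 \right)}}{s} = \frac{30816}{\frac{197}{220}} + \frac{174}{- \frac{1}{86461}} = 30816 \cdot \frac{220}{197} + 174 \left(-86461\right) = \frac{6779520}{197} - 15044214 = - \frac{2956930638}{197}$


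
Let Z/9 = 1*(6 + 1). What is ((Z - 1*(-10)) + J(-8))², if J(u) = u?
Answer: 4225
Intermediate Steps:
Z = 63 (Z = 9*(1*(6 + 1)) = 9*(1*7) = 9*7 = 63)
((Z - 1*(-10)) + J(-8))² = ((63 - 1*(-10)) - 8)² = ((63 + 10) - 8)² = (73 - 8)² = 65² = 4225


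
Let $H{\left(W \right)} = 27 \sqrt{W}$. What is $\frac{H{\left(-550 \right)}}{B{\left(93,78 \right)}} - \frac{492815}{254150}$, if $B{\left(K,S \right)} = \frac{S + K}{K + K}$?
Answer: $- \frac{98563}{50830} + \frac{2790 i \sqrt{22}}{19} \approx -1.9391 + 688.75 i$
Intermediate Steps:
$B{\left(K,S \right)} = \frac{K + S}{2 K}$
$\frac{H{\left(-550 \right)}}{B{\left(93,78 \right)}} - \frac{492815}{254150} = \frac{27 \sqrt{-550}}{\frac{1}{2} \cdot \frac{1}{93} \left(93 + 78\right)} - \frac{492815}{254150} = \frac{27 \cdot 5 i \sqrt{22}}{\frac{1}{2} \cdot \frac{1}{93} \cdot 171} - \frac{98563}{50830} = \frac{135 i \sqrt{22}}{\frac{57}{62}} - \frac{98563}{50830} = 135 i \sqrt{22} \cdot \frac{62}{57} - \frac{98563}{50830} = \frac{2790 i \sqrt{22}}{19} - \frac{98563}{50830} = - \frac{98563}{50830} + \frac{2790 i \sqrt{22}}{19}$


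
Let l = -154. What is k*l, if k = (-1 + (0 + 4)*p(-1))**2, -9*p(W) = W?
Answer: -3850/81 ≈ -47.531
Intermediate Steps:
p(W) = -W/9
k = 25/81 (k = (-1 + (0 + 4)*(-1/9*(-1)))**2 = (-1 + 4*(1/9))**2 = (-1 + 4/9)**2 = (-5/9)**2 = 25/81 ≈ 0.30864)
k*l = (25/81)*(-154) = -3850/81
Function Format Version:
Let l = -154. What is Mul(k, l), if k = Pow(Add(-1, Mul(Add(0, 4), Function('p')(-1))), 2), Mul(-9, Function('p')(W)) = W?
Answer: Rational(-3850, 81) ≈ -47.531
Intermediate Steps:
Function('p')(W) = Mul(Rational(-1, 9), W)
k = Rational(25, 81) (k = Pow(Add(-1, Mul(Add(0, 4), Mul(Rational(-1, 9), -1))), 2) = Pow(Add(-1, Mul(4, Rational(1, 9))), 2) = Pow(Add(-1, Rational(4, 9)), 2) = Pow(Rational(-5, 9), 2) = Rational(25, 81) ≈ 0.30864)
Mul(k, l) = Mul(Rational(25, 81), -154) = Rational(-3850, 81)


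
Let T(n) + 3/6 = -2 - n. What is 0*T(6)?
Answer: 0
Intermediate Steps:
T(n) = -5/2 - n (T(n) = -1/2 + (-2 - n) = -5/2 - n)
0*T(6) = 0*(-5/2 - 1*6) = 0*(-5/2 - 6) = 0*(-17/2) = 0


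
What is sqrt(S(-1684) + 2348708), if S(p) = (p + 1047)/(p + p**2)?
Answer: sqrt(524057490093366053)/472362 ≈ 1532.5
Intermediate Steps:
S(p) = (1047 + p)/(p + p**2)
sqrt(S(-1684) + 2348708) = sqrt((1047 - 1684)/((-1684)*(1 - 1684)) + 2348708) = sqrt(-1/1684*(-637)/(-1683) + 2348708) = sqrt(-1/1684*(-1/1683)*(-637) + 2348708) = sqrt(-637/2834172 + 2348708) = sqrt(6656642449139/2834172) = sqrt(524057490093366053)/472362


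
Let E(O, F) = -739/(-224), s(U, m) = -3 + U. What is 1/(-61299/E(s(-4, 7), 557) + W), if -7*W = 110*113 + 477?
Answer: -5173/105655105 ≈ -4.8961e-5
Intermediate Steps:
E(O, F) = 739/224 (E(O, F) = -739*(-1/224) = 739/224)
W = -12907/7 (W = -(110*113 + 477)/7 = -(12430 + 477)/7 = -1/7*12907 = -12907/7 ≈ -1843.9)
1/(-61299/E(s(-4, 7), 557) + W) = 1/(-61299/739/224 - 12907/7) = 1/(-61299*224/739 - 12907/7) = 1/(-13730976/739 - 12907/7) = 1/(-105655105/5173) = -5173/105655105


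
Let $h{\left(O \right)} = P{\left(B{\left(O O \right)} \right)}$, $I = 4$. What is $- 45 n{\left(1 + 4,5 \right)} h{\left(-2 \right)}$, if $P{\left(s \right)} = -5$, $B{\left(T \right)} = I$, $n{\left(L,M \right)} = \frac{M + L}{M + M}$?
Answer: $225$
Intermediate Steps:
$n{\left(L,M \right)} = \frac{L + M}{2 M}$
$B{\left(T \right)} = 4$
$h{\left(O \right)} = -5$
$- 45 n{\left(1 + 4,5 \right)} h{\left(-2 \right)} = - 45 \frac{\left(1 + 4\right) + 5}{2 \cdot 5} \left(-5\right) = - 45 \cdot \frac{1}{2} \cdot \frac{1}{5} \left(5 + 5\right) \left(-5\right) = - 45 \cdot \frac{1}{2} \cdot \frac{1}{5} \cdot 10 \left(-5\right) = \left(-45\right) 1 \left(-5\right) = \left(-45\right) \left(-5\right) = 225$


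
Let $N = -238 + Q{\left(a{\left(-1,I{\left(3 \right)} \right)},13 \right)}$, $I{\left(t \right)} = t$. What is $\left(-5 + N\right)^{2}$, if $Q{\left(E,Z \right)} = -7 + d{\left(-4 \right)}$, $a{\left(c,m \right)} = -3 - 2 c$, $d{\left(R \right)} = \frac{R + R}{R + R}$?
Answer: $62001$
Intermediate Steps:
$d{\left(R \right)} = 1$ ($d{\left(R \right)} = \frac{2 R}{2 R} = 2 R \frac{1}{2 R} = 1$)
$Q{\left(E,Z \right)} = -6$ ($Q{\left(E,Z \right)} = -7 + 1 = -6$)
$N = -244$ ($N = -238 - 6 = -244$)
$\left(-5 + N\right)^{2} = \left(-5 - 244\right)^{2} = \left(-249\right)^{2} = 62001$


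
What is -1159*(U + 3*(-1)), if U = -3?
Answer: 6954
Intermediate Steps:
-1159*(U + 3*(-1)) = -1159*(-3 + 3*(-1)) = -1159*(-3 - 3) = -1159*(-6) = 6954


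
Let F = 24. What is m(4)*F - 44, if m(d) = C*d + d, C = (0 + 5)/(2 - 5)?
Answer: -108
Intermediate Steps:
C = -5/3 (C = 5/(-3) = 5*(-⅓) = -5/3 ≈ -1.6667)
m(d) = -2*d/3 (m(d) = -5*d/3 + d = -2*d/3)
m(4)*F - 44 = -⅔*4*24 - 44 = -8/3*24 - 44 = -64 - 44 = -108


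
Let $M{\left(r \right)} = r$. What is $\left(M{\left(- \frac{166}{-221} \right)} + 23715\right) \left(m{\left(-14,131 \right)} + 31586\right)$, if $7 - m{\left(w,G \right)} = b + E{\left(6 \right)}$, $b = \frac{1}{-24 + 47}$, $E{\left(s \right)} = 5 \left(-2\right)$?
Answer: $\frac{3809646751108}{5083} \approx 7.4949 \cdot 10^{8}$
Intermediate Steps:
$E{\left(s \right)} = -10$
$b = \frac{1}{23} \approx 0.043478$
$m{\left(w,G \right)} = \frac{390}{23}$ ($m{\left(w,G \right)} = 7 - \left(\frac{1}{23} - 10\right) = 7 - - \frac{229}{23} = 7 + \frac{229}{23} = \frac{390}{23}$)
$\left(M{\left(- \frac{166}{-221} \right)} + 23715\right) \left(m{\left(-14,131 \right)} + 31586\right) = \left(- \frac{166}{-221} + 23715\right) \left(\frac{390}{23} + 31586\right) = \left(\left(-166\right) \left(- \frac{1}{221}\right) + 23715\right) \frac{726868}{23} = \left(\frac{166}{221} + 23715\right) \frac{726868}{23} = \frac{5241181}{221} \cdot \frac{726868}{23} = \frac{3809646751108}{5083}$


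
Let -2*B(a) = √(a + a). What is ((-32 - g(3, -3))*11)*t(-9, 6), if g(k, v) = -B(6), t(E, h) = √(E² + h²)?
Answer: 33*√13*(-32 - √3) ≈ -4013.5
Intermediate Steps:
B(a) = -√2*√a/2 (B(a) = -√(a + a)/2 = -√2*√a/2)
g(k, v) = √3 (g(k, v) = -(-1)*√2*√6/2 = -(-1)*√3 = √3)
((-32 - g(3, -3))*11)*t(-9, 6) = ((-32 - √3)*11)*√((-9)² + 6²) = (-352 - 11*√3)*√(81 + 36) = (-352 - 11*√3)*√117 = (-352 - 11*√3)*(3*√13) = 3*√13*(-352 - 11*√3)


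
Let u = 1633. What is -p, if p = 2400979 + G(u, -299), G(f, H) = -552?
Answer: -2400427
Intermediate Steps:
p = 2400427 (p = 2400979 - 552 = 2400427)
-p = -1*2400427 = -2400427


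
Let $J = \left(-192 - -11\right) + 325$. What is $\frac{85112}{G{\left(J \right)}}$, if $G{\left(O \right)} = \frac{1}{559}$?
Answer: $47577608$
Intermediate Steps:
$J = 144$ ($J = \left(-192 + 11\right) + 325 = -181 + 325 = 144$)
$G{\left(O \right)} = \frac{1}{559}$
$\frac{85112}{G{\left(J \right)}} = 85112 \frac{1}{\frac{1}{559}} = 85112 \cdot 559 = 47577608$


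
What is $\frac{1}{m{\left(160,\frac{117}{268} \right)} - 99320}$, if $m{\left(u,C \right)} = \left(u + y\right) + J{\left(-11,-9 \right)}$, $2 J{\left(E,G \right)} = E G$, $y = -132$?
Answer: $- \frac{2}{198485} \approx -1.0076 \cdot 10^{-5}$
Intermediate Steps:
$J{\left(E,G \right)} = \frac{E G}{2}$
$m{\left(u,C \right)} = - \frac{165}{2} + u$ ($m{\left(u,C \right)} = \left(u - 132\right) + \frac{1}{2} \left(-11\right) \left(-9\right) = \left(-132 + u\right) + \frac{99}{2} = - \frac{165}{2} + u$)
$\frac{1}{m{\left(160,\frac{117}{268} \right)} - 99320} = \frac{1}{\left(- \frac{165}{2} + 160\right) - 99320} = \frac{1}{\frac{155}{2} - 99320} = \frac{1}{- \frac{198485}{2}} = - \frac{2}{198485}$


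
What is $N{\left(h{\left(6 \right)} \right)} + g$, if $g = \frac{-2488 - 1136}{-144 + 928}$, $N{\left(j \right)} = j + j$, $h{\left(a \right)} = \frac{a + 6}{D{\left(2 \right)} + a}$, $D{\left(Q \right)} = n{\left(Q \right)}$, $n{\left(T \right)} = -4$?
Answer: $\frac{723}{98} \approx 7.3775$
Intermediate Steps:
$D{\left(Q \right)} = -4$
$h{\left(a \right)} = \frac{6 + a}{-4 + a}$ ($h{\left(a \right)} = \frac{a + 6}{-4 + a} = \frac{6 + a}{-4 + a}$)
$N{\left(j \right)} = 2 j$
$g = - \frac{453}{98}$ ($g = - \frac{3624}{784} = \left(-3624\right) \frac{1}{784} = - \frac{453}{98} \approx -4.6225$)
$N{\left(h{\left(6 \right)} \right)} + g = 2 \frac{6 + 6}{-4 + 6} - \frac{453}{98} = 2 \cdot \frac{1}{2} \cdot 12 - \frac{453}{98} = 2 \cdot 6 - \frac{453}{98} = 12 - \frac{453}{98} = \frac{723}{98}$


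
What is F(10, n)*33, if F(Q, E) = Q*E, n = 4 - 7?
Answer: -990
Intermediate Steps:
n = -3
F(Q, E) = E*Q
F(10, n)*33 = -3*10*33 = -30*33 = -990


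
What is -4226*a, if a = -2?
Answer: 8452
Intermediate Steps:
-4226*a = -4226*(-2) = 8452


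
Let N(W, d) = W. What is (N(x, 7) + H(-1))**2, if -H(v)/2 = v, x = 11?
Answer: 169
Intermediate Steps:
H(v) = -2*v
(N(x, 7) + H(-1))**2 = (11 - 2*(-1))**2 = (11 + 2)**2 = 13**2 = 169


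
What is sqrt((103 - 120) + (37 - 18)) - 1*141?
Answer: -141 + sqrt(2) ≈ -139.59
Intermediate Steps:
sqrt((103 - 120) + (37 - 18)) - 1*141 = sqrt(-17 + 19) - 141 = sqrt(2) - 141 = -141 + sqrt(2)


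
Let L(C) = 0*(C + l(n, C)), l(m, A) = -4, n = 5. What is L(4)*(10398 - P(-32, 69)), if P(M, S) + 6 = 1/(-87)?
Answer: 0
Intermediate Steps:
P(M, S) = -523/87 (P(M, S) = -6 + 1/(-87) = -6 - 1/87 = -523/87)
L(C) = 0 (L(C) = 0*(C - 4) = 0*(-4 + C) = 0)
L(4)*(10398 - P(-32, 69)) = 0*(10398 - 1*(-523/87)) = 0*(10398 + 523/87) = 0*(905149/87) = 0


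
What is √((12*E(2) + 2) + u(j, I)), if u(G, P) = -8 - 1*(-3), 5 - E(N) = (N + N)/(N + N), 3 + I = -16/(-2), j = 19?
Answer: 3*√5 ≈ 6.7082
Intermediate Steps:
I = 5 (I = -3 - 16/(-2) = -3 - 16*(-½) = -3 + 8 = 5)
E(N) = 4 (E(N) = 5 - (N + N)/(N + N) = 5 - 2*N/(2*N) = 5 - 2*N*1/(2*N) = 5 - 1*1 = 5 - 1 = 4)
u(G, P) = -5 (u(G, P) = -8 + 3 = -5)
√((12*E(2) + 2) + u(j, I)) = √((12*4 + 2) - 5) = √((48 + 2) - 5) = √(50 - 5) = √45 = 3*√5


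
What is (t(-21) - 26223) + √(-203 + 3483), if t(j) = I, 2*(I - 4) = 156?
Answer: -26141 + 4*√205 ≈ -26084.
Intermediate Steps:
I = 82 (I = 4 + (½)*156 = 4 + 78 = 82)
t(j) = 82
(t(-21) - 26223) + √(-203 + 3483) = (82 - 26223) + √(-203 + 3483) = -26141 + √3280 = -26141 + 4*√205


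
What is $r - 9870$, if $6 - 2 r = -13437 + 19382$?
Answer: $- \frac{25679}{2} \approx -12840.0$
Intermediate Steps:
$r = - \frac{5939}{2}$ ($r = 3 - \frac{-13437 + 19382}{2} = 3 - \frac{5945}{2} = - \frac{5939}{2} \approx -2969.5$)
$r - 9870 = - \frac{5939}{2} - 9870 = - \frac{25679}{2}$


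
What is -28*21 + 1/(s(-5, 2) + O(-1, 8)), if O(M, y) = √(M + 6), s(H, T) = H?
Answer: -2353/4 - √5/20 ≈ -588.36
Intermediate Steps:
O(M, y) = √(6 + M)
-28*21 + 1/(s(-5, 2) + O(-1, 8)) = -28*21 + 1/(-5 + √(6 - 1)) = -588 + 1/(-5 + √5)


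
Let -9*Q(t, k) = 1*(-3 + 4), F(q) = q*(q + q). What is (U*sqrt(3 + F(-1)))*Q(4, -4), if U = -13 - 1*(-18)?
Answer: -5*sqrt(5)/9 ≈ -1.2423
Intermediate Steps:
F(q) = 2*q**2 (F(q) = q*(2*q) = 2*q**2)
Q(t, k) = -1/9 (Q(t, k) = -(-3 + 4)/9 = -1/9)
U = 5 (U = -13 + 18 = 5)
(U*sqrt(3 + F(-1)))*Q(4, -4) = (5*sqrt(3 + 2*(-1)**2))*(-1/9) = (5*sqrt(3 + 2*1))*(-1/9) = (5*sqrt(3 + 2))*(-1/9) = (5*sqrt(5))*(-1/9) = -5*sqrt(5)/9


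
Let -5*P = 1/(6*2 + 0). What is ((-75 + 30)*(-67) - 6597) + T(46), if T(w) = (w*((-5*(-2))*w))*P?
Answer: -11804/3 ≈ -3934.7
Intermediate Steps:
P = -1/60 (P = -1/(5*(6*2 + 0)) = -1/(5*(12 + 0)) = -⅕/12 = -⅕*1/12 = -1/60 ≈ -0.016667)
T(w) = -w²/6 (T(w) = (w*((-5*(-2))*w))*(-1/60) = (w*(10*w))*(-1/60) = (10*w²)*(-1/60) = -w²/6)
((-75 + 30)*(-67) - 6597) + T(46) = ((-75 + 30)*(-67) - 6597) - ⅙*46² = (-45*(-67) - 6597) - ⅙*2116 = (3015 - 6597) - 1058/3 = -3582 - 1058/3 = -11804/3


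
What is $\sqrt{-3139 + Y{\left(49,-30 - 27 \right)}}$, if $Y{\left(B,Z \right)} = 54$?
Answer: $i \sqrt{3085} \approx 55.543 i$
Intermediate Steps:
$\sqrt{-3139 + Y{\left(49,-30 - 27 \right)}} = \sqrt{-3139 + 54} = \sqrt{-3085} = i \sqrt{3085}$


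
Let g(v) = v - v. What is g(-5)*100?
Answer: 0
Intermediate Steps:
g(v) = 0
g(-5)*100 = 0*100 = 0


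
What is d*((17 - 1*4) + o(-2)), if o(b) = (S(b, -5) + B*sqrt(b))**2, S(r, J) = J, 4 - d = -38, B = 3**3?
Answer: -59640 - 11340*I*sqrt(2) ≈ -59640.0 - 16037.0*I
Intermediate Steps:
B = 27
d = 42 (d = 4 - 1*(-38) = 4 + 38 = 42)
o(b) = (-5 + 27*sqrt(b))**2
d*((17 - 1*4) + o(-2)) = 42*((17 - 1*4) + (-5 + 27*sqrt(-2))**2) = 42*((17 - 4) + (-5 + 27*(I*sqrt(2)))**2) = 42*(13 + (-5 + 27*I*sqrt(2))**2) = 546 + 42*(-5 + 27*I*sqrt(2))**2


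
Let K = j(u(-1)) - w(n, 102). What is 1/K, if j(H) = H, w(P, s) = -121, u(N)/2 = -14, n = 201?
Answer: 1/93 ≈ 0.010753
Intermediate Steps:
u(N) = -28 (u(N) = 2*(-14) = -28)
K = 93 (K = -28 - 1*(-121) = -28 + 121 = 93)
1/K = 1/93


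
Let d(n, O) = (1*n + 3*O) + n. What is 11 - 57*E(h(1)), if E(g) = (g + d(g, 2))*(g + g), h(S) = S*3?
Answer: -5119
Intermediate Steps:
h(S) = 3*S
d(n, O) = 2*n + 3*O (d(n, O) = (n + 3*O) + n = 2*n + 3*O)
E(g) = 2*g*(6 + 3*g) (E(g) = (g + (2*g + 3*2))*(g + g) = (g + (2*g + 6))*(2*g) = (g + (6 + 2*g))*(2*g) = (6 + 3*g)*(2*g) = 2*g*(6 + 3*g))
11 - 57*E(h(1)) = 11 - 342*3*1*(2 + 3*1) = 11 - 342*3*(2 + 3) = 11 - 342*3*5 = 11 - 57*90 = 11 - 5130 = -5119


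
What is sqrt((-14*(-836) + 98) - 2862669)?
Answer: 3*I*sqrt(316763) ≈ 1688.5*I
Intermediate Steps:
sqrt((-14*(-836) + 98) - 2862669) = sqrt((11704 + 98) - 2862669) = sqrt(11802 - 2862669) = sqrt(-2850867) = 3*I*sqrt(316763)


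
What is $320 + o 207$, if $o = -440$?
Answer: $-90760$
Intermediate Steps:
$320 + o 207 = 320 - 91080 = -90760$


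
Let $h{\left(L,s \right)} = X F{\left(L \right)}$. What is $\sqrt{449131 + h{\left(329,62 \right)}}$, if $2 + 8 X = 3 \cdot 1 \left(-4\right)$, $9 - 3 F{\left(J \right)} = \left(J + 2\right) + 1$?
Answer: $\frac{\sqrt{16175499}}{6} \approx 670.31$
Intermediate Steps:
$F{\left(J \right)} = 2 - \frac{J}{3}$ ($F{\left(J \right)} = 3 - \frac{\left(J + 2\right) + 1}{3} = 3 - \frac{\left(2 + J\right) + 1}{3} = 3 - \frac{3 + J}{3} = 3 - \left(1 + \frac{J}{3}\right) = 2 - \frac{J}{3}$)
$X = - \frac{7}{4}$ ($X = - \frac{1}{4} + \frac{3 \cdot 1 \left(-4\right)}{8} = - \frac{1}{4} + \frac{3 \left(-4\right)}{8} = - \frac{1}{4} + \frac{1}{8} \left(-12\right) = - \frac{1}{4} - \frac{3}{2} = - \frac{7}{4} \approx -1.75$)
$h{\left(L,s \right)} = - \frac{7}{2} + \frac{7 L}{12}$ ($h{\left(L,s \right)} = - \frac{7 \left(2 - \frac{L}{3}\right)}{4} = - \frac{7}{2} + \frac{7 L}{12}$)
$\sqrt{449131 + h{\left(329,62 \right)}} = \sqrt{449131 + \left(- \frac{7}{2} + \frac{7}{12} \cdot 329\right)} = \sqrt{449131 + \left(- \frac{7}{2} + \frac{2303}{12}\right)} = \sqrt{449131 + \frac{2261}{12}} = \sqrt{\frac{5391833}{12}} = \frac{\sqrt{16175499}}{6}$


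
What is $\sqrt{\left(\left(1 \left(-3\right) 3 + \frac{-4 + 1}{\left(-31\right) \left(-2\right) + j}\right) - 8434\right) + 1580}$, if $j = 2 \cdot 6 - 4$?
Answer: $\frac{i \sqrt{33628910}}{70} \approx 82.844 i$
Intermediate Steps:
$j = 8$ ($j = 12 - 4 = 8$)
$\sqrt{\left(\left(1 \left(-3\right) 3 + \frac{-4 + 1}{\left(-31\right) \left(-2\right) + j}\right) - 8434\right) + 1580} = \sqrt{\left(\left(1 \left(-3\right) 3 + \frac{-4 + 1}{\left(-31\right) \left(-2\right) + 8}\right) - 8434\right) + 1580} = \sqrt{\left(\left(\left(-3\right) 3 + \frac{1}{62 + 8} \left(-3\right)\right) - 8434\right) + 1580} = \sqrt{\left(\left(-9 + \frac{1}{70} \left(-3\right)\right) - 8434\right) + 1580} = \sqrt{\left(\left(-9 - \frac{3}{70}\right) - 8434\right) + 1580} = \sqrt{\left(- \frac{633}{70} - 8434\right) + 1580} = \sqrt{- \frac{591013}{70} + 1580} = \sqrt{- \frac{480413}{70}} = \frac{i \sqrt{33628910}}{70}$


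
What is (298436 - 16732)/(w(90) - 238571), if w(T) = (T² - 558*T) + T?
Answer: -281704/280601 ≈ -1.0039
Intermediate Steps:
w(T) = T² - 557*T
(298436 - 16732)/(w(90) - 238571) = (298436 - 16732)/(90*(-557 + 90) - 238571) = 281704/(90*(-467) - 238571) = 281704/(-42030 - 238571) = 281704/(-280601) = 281704*(-1/280601) = -281704/280601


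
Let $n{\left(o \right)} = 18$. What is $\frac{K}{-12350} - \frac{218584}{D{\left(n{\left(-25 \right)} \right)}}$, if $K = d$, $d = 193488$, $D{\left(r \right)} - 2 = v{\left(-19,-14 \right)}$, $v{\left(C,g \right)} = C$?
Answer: $\frac{1348111552}{104975} \approx 12842.0$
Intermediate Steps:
$D{\left(r \right)} = -17$ ($D{\left(r \right)} = 2 - 19 = -17$)
$K = 193488$
$\frac{K}{-12350} - \frac{218584}{D{\left(n{\left(-25 \right)} \right)}} = \frac{193488}{-12350} - \frac{218584}{-17} = 193488 \left(- \frac{1}{12350}\right) - - \frac{218584}{17} = - \frac{96744}{6175} + \frac{218584}{17} = \frac{1348111552}{104975}$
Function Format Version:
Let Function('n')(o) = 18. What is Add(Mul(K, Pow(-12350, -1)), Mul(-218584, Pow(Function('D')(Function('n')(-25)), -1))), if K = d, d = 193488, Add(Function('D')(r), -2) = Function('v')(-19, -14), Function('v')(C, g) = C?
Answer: Rational(1348111552, 104975) ≈ 12842.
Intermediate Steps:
Function('D')(r) = -17 (Function('D')(r) = Add(2, -19) = -17)
K = 193488
Add(Mul(K, Pow(-12350, -1)), Mul(-218584, Pow(Function('D')(Function('n')(-25)), -1))) = Add(Mul(193488, Pow(-12350, -1)), Mul(-218584, Pow(-17, -1))) = Add(Mul(193488, Rational(-1, 12350)), Mul(-218584, Rational(-1, 17))) = Add(Rational(-96744, 6175), Rational(218584, 17)) = Rational(1348111552, 104975)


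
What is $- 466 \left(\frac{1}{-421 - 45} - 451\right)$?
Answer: $210167$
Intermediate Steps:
$- 466 \left(\frac{1}{-421 - 45} - 451\right) = - 466 \left(\frac{1}{-466} - 451\right) = - 466 \left(- \frac{1}{466} - 451\right) = \left(-466\right) \left(- \frac{210167}{466}\right) = 210167$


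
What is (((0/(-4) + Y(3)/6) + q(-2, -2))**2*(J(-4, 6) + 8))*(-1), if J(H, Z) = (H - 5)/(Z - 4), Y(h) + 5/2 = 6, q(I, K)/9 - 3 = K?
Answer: -92575/288 ≈ -321.44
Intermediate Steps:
q(I, K) = 27 + 9*K
Y(h) = 7/2 (Y(h) = -5/2 + 6 = 7/2)
J(H, Z) = (-5 + H)/(-4 + Z)
(((0/(-4) + Y(3)/6) + q(-2, -2))**2*(J(-4, 6) + 8))*(-1) = (((0/(-4) + (7/2)/6) + (27 + 9*(-2)))**2*((-5 - 4)/(-4 + 6) + 8))*(-1) = (((0*(-1/4) + (7/2)*(1/6)) + (27 - 18))**2*(-9/2 + 8))*(-1) = (((0 + 7/12) + 9)**2*((1/2)*(-9) + 8))*(-1) = ((7/12 + 9)**2*(-9/2 + 8))*(-1) = ((115/12)**2*(7/2))*(-1) = ((13225/144)*(7/2))*(-1) = (92575/288)*(-1) = -92575/288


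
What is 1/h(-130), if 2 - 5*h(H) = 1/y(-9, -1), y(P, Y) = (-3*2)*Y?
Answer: 30/11 ≈ 2.7273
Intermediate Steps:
y(P, Y) = -6*Y
h(H) = 11/30 (h(H) = ⅖ - 1/(5*((-6*(-1)))) = ⅖ - ⅕/6 = ⅖ - ⅕*⅙ = ⅖ - 1/30 = 11/30)
1/h(-130) = 1/(11/30) = 30/11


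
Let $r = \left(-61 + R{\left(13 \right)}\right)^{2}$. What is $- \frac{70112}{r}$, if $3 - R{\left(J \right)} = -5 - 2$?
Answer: $- \frac{70112}{2601} \approx -26.956$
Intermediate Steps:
$R{\left(J \right)} = 10$ ($R{\left(J \right)} = 3 - \left(-5 - 2\right) = 3 - -7 = 3 + 7 = 10$)
$r = 2601$ ($r = \left(-61 + 10\right)^{2} = \left(-51\right)^{2} = 2601$)
$- \frac{70112}{r} = - \frac{70112}{2601}$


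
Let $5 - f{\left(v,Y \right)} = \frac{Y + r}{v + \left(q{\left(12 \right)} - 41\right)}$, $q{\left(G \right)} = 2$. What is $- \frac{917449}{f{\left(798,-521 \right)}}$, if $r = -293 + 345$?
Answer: $- \frac{53564907}{328} \approx -1.6331 \cdot 10^{5}$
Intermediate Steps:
$r = 52$
$f{\left(v,Y \right)} = 5 - \frac{52 + Y}{-39 + v}$ ($f{\left(v,Y \right)} = 5 - \frac{Y + 52}{v + \left(2 - 41\right)} = 5 - \frac{52 + Y}{v + \left(2 - 41\right)} = 5 - \frac{52 + Y}{v - 39} = 5 - \frac{52 + Y}{-39 + v}$)
$- \frac{917449}{f{\left(798,-521 \right)}} = - \frac{917449}{\frac{1}{-39 + 798} \left(-247 - -521 + 5 \cdot 798\right)} = - \frac{917449}{\frac{1}{759} \left(-247 + 521 + 3990\right)} = - \frac{917449}{\frac{1}{759} \cdot 4264} = - \frac{917449}{\frac{4264}{759}} = \left(-917449\right) \frac{759}{4264} = - \frac{53564907}{328}$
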